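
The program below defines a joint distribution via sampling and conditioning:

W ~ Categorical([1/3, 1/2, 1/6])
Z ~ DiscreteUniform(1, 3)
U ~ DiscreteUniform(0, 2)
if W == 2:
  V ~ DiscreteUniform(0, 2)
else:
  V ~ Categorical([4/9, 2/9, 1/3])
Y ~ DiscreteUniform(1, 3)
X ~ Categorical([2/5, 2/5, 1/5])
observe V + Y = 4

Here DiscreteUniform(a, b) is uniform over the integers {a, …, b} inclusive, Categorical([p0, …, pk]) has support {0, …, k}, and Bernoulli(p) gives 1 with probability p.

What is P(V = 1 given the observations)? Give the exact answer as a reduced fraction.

Enumerate traces; 162 have nonzero weight after conditioning:
  (W=0, Z=1, U=0, V=1, Y=3, X=0) weight 4/3645
  (W=0, Z=1, U=0, V=1, Y=3, X=1) weight 4/3645
  (W=0, Z=1, U=0, V=1, Y=3, X=2) weight 2/3645
  (W=0, Z=1, U=0, V=2, Y=2, X=0) weight 2/1215
  (W=0, Z=1, U=0, V=2, Y=2, X=1) weight 2/1215
  (W=0, Z=1, U=0, V=2, Y=2, X=2) weight 1/1215
  (W=0, Z=1, U=1, V=1, Y=3, X=0) weight 4/3645
  (W=0, Z=1, U=1, V=1, Y=3, X=1) weight 4/3645
  … 154 more
Group by V:
  weight(V=1) = 13/162
  weight(V=2) = 1/9
Total weight = 13/162 + 1/9 = 31/162
P(V=1 | obs) = 13/162 / 31/162 = 13/31
P(V=2 | obs) = 1/9 / 31/162 = 18/31

P(V = 1 | obs) = 13/31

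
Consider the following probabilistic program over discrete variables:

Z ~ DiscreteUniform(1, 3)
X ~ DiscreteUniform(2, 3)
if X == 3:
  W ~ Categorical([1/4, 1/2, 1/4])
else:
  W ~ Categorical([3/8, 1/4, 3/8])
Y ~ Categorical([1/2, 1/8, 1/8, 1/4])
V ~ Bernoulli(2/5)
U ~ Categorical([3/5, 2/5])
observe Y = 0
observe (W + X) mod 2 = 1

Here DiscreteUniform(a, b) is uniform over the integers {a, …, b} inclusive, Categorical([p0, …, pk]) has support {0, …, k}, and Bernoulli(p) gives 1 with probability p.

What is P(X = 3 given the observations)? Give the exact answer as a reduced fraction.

Enumerate traces; 36 have nonzero weight after conditioning:
  (Z=1, X=2, W=1, Y=0, V=0, U=0) weight 3/400
  (Z=1, X=2, W=1, Y=0, V=0, U=1) weight 1/200
  (Z=1, X=2, W=1, Y=0, V=1, U=0) weight 1/200
  (Z=1, X=2, W=1, Y=0, V=1, U=1) weight 1/300
  (Z=1, X=3, W=0, Y=0, V=0, U=0) weight 3/400
  (Z=1, X=3, W=0, Y=0, V=0, U=1) weight 1/200
  (Z=1, X=3, W=0, Y=0, V=1, U=0) weight 1/200
  (Z=1, X=3, W=0, Y=0, V=1, U=1) weight 1/300
  … 28 more
Group by X:
  weight(X=2) = 1/16
  weight(X=3) = 1/8
Total weight = 1/16 + 1/8 = 3/16
P(X=2 | obs) = 1/16 / 3/16 = 1/3
P(X=3 | obs) = 1/8 / 3/16 = 2/3

P(X = 3 | obs) = 2/3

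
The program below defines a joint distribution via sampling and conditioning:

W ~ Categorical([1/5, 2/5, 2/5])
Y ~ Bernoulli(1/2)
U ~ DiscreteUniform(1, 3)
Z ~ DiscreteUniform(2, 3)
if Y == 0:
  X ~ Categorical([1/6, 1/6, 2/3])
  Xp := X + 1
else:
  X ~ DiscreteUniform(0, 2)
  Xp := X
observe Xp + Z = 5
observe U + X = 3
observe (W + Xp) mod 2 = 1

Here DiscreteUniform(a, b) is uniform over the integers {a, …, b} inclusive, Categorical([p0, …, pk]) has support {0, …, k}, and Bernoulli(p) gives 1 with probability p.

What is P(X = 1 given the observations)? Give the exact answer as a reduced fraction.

P(X = 1 | obs) = 1/9

Enumerate traces; 4 have nonzero weight after conditioning:
  (W=0, Y=0, U=1, Z=2, X=2) weight 1/90
  (W=1, Y=0, U=2, Z=3, X=1) weight 1/180
  (W=1, Y=1, U=1, Z=3, X=2) weight 1/90
  (W=2, Y=0, U=1, Z=2, X=2) weight 1/45
Group by X:
  weight(X=1) = 1/180
  weight(X=2) = 2/45
Total weight = 1/180 + 2/45 = 1/20
P(X=1 | obs) = 1/180 / 1/20 = 1/9
P(X=2 | obs) = 2/45 / 1/20 = 8/9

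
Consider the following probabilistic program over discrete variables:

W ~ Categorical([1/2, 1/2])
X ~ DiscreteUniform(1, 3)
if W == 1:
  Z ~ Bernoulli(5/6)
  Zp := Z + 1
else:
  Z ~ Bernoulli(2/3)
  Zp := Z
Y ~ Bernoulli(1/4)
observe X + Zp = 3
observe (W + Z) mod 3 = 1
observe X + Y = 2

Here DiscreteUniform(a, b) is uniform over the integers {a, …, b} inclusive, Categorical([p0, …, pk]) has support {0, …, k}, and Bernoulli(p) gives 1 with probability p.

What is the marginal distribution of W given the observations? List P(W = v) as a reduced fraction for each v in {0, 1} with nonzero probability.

Enumerate traces; 2 have nonzero weight after conditioning:
  (W=0, X=2, Z=1, Y=0) weight 1/12
  (W=1, X=2, Z=0, Y=0) weight 1/48
Group by W:
  weight(W=0) = 1/12
  weight(W=1) = 1/48
Total weight = 1/12 + 1/48 = 5/48
P(W=0 | obs) = 1/12 / 5/48 = 4/5
P(W=1 | obs) = 1/48 / 5/48 = 1/5

P(W=0) = 4/5, P(W=1) = 1/5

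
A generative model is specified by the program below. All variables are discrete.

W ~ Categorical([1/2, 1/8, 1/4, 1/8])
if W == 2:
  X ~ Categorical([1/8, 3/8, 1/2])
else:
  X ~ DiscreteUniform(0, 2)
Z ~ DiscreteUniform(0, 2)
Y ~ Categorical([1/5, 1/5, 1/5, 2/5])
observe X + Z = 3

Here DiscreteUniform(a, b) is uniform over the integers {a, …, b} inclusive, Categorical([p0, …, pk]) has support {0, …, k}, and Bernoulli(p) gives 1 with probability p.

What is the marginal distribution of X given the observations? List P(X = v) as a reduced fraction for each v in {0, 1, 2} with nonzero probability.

Enumerate traces; 32 have nonzero weight after conditioning:
  (W=0, X=1, Z=2, Y=0) weight 1/90
  (W=0, X=1, Z=2, Y=1) weight 1/90
  (W=0, X=1, Z=2, Y=2) weight 1/90
  (W=0, X=1, Z=2, Y=3) weight 1/45
  (W=0, X=2, Z=1, Y=0) weight 1/90
  (W=0, X=2, Z=1, Y=1) weight 1/90
  (W=0, X=2, Z=1, Y=2) weight 1/90
  (W=0, X=2, Z=1, Y=3) weight 1/45
  … 24 more
Group by X:
  weight(X=1) = 11/96
  weight(X=2) = 1/8
Total weight = 11/96 + 1/8 = 23/96
P(X=1 | obs) = 11/96 / 23/96 = 11/23
P(X=2 | obs) = 1/8 / 23/96 = 12/23

P(X=1) = 11/23, P(X=2) = 12/23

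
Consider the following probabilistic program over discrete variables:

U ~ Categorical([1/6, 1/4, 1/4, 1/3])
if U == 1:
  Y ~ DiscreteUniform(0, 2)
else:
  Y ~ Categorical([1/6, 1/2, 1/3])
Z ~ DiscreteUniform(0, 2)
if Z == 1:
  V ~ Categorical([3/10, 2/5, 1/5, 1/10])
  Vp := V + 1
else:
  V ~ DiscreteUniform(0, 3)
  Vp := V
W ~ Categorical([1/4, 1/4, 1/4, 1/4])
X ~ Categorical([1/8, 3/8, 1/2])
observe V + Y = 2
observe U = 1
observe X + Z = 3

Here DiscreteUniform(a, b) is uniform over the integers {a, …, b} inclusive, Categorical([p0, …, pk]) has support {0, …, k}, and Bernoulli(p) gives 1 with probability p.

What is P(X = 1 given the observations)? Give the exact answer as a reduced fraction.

Enumerate traces; 24 have nonzero weight after conditioning:
  (U=1, Y=0, Z=1, V=2, W=0, X=2) weight 1/1440
  (U=1, Y=0, Z=1, V=2, W=1, X=2) weight 1/1440
  (U=1, Y=0, Z=1, V=2, W=2, X=2) weight 1/1440
  (U=1, Y=0, Z=1, V=2, W=3, X=2) weight 1/1440
  (U=1, Y=0, Z=2, V=2, W=0, X=1) weight 1/1536
  (U=1, Y=0, Z=2, V=2, W=1, X=1) weight 1/1536
  (U=1, Y=0, Z=2, V=2, W=2, X=1) weight 1/1536
  (U=1, Y=0, Z=2, V=2, W=3, X=1) weight 1/1536
  … 16 more
Group by X:
  weight(X=1) = 1/128
  weight(X=2) = 1/80
Total weight = 1/128 + 1/80 = 13/640
P(X=1 | obs) = 1/128 / 13/640 = 5/13
P(X=2 | obs) = 1/80 / 13/640 = 8/13

P(X = 1 | obs) = 5/13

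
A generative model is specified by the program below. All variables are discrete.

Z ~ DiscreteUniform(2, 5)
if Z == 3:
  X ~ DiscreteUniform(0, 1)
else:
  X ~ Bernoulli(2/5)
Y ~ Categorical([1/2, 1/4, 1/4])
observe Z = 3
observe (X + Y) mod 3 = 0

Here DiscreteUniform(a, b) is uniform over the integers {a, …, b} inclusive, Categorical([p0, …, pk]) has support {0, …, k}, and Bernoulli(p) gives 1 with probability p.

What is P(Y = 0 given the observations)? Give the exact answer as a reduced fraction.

Enumerate traces; 2 have nonzero weight after conditioning:
  (Z=3, X=0, Y=0) weight 1/16
  (Z=3, X=1, Y=2) weight 1/32
Group by Y:
  weight(Y=0) = 1/16
  weight(Y=2) = 1/32
Total weight = 1/16 + 1/32 = 3/32
P(Y=0 | obs) = 1/16 / 3/32 = 2/3
P(Y=2 | obs) = 1/32 / 3/32 = 1/3

P(Y = 0 | obs) = 2/3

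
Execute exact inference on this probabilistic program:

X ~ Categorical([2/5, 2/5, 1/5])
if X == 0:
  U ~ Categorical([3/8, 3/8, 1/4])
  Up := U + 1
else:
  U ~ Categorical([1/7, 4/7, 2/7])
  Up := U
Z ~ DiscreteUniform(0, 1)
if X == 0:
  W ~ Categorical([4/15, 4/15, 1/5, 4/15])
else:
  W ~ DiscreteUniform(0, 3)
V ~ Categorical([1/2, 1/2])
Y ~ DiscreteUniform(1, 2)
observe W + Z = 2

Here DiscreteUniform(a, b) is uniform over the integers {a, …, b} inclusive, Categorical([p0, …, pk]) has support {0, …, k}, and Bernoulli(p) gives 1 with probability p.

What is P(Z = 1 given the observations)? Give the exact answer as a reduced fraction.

Enumerate traces; 72 have nonzero weight after conditioning:
  (X=0, U=0, Z=0, W=2, V=0, Y=1) weight 3/800
  (X=0, U=0, Z=0, W=2, V=0, Y=2) weight 3/800
  (X=0, U=0, Z=0, W=2, V=1, Y=1) weight 3/800
  (X=0, U=0, Z=0, W=2, V=1, Y=2) weight 3/800
  (X=0, U=0, Z=1, W=1, V=0, Y=1) weight 1/200
  (X=0, U=0, Z=1, W=1, V=0, Y=2) weight 1/200
  (X=0, U=0, Z=1, W=1, V=1, Y=1) weight 1/200
  (X=0, U=0, Z=1, W=1, V=1, Y=2) weight 1/200
  … 64 more
Group by Z:
  weight(Z=0) = 23/200
  weight(Z=1) = 77/600
Total weight = 23/200 + 77/600 = 73/300
P(Z=0 | obs) = 23/200 / 73/300 = 69/146
P(Z=1 | obs) = 77/600 / 73/300 = 77/146

P(Z = 1 | obs) = 77/146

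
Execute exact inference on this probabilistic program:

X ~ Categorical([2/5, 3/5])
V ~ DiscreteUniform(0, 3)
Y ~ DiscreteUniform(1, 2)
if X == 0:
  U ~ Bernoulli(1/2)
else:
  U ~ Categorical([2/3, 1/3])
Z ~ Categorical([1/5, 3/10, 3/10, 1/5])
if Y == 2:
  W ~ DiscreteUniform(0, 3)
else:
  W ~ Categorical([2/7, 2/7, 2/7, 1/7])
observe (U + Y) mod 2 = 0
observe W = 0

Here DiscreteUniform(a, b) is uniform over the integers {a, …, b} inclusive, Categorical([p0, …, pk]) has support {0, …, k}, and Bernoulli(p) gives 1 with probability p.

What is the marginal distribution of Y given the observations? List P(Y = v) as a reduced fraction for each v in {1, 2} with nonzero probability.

Enumerate traces; 64 have nonzero weight after conditioning:
  (X=0, V=0, Y=1, U=1, Z=0, W=0) weight 1/700
  (X=0, V=0, Y=1, U=1, Z=1, W=0) weight 3/1400
  (X=0, V=0, Y=1, U=1, Z=2, W=0) weight 3/1400
  (X=0, V=0, Y=1, U=1, Z=3, W=0) weight 1/700
  (X=0, V=0, Y=2, U=0, Z=0, W=0) weight 1/800
  (X=0, V=0, Y=2, U=0, Z=1, W=0) weight 3/1600
  (X=0, V=0, Y=2, U=0, Z=2, W=0) weight 3/1600
  (X=0, V=0, Y=2, U=0, Z=3, W=0) weight 1/800
  … 56 more
Group by Y:
  weight(Y=1) = 2/35
  weight(Y=2) = 3/40
Total weight = 2/35 + 3/40 = 37/280
P(Y=1 | obs) = 2/35 / 37/280 = 16/37
P(Y=2 | obs) = 3/40 / 37/280 = 21/37

P(Y=1) = 16/37, P(Y=2) = 21/37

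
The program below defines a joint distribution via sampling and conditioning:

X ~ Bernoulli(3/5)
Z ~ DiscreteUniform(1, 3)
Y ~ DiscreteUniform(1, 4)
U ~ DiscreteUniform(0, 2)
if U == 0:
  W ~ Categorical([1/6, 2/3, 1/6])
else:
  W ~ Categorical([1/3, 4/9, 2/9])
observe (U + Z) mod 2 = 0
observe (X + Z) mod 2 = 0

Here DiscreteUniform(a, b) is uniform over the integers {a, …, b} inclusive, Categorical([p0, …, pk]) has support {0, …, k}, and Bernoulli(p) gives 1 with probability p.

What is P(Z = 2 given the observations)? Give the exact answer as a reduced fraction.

Enumerate traces; 48 have nonzero weight after conditioning:
  (X=0, Z=2, Y=1, U=0, W=0) weight 1/540
  (X=0, Z=2, Y=1, U=0, W=1) weight 1/135
  (X=0, Z=2, Y=1, U=0, W=2) weight 1/540
  (X=0, Z=2, Y=1, U=2, W=0) weight 1/270
  (X=0, Z=2, Y=1, U=2, W=1) weight 2/405
  (X=0, Z=2, Y=1, U=2, W=2) weight 1/405
  (X=0, Z=2, Y=2, U=0, W=0) weight 1/540
  (X=0, Z=2, Y=2, U=0, W=1) weight 1/135
  (X=1, Z=1, Y=1, U=1, W=0) weight 1/180
  (X=1, Z=3, Y=1, U=1, W=0) weight 1/180
  … 38 more
Group by Z:
  weight(Z=1) = 1/15
  weight(Z=2) = 4/45
  weight(Z=3) = 1/15
Total weight = 1/15 + 4/45 + 1/15 = 2/9
P(Z=1 | obs) = 1/15 / 2/9 = 3/10
P(Z=2 | obs) = 4/45 / 2/9 = 2/5
P(Z=3 | obs) = 1/15 / 2/9 = 3/10

P(Z = 2 | obs) = 2/5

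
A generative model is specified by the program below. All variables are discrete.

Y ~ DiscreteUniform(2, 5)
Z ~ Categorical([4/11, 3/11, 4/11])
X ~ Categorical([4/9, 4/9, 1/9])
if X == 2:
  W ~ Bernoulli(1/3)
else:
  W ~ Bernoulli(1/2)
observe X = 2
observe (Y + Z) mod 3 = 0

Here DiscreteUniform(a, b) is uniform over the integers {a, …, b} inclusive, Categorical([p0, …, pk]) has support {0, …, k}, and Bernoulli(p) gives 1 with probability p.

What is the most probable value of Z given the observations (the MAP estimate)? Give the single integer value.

argmax_v P(Z = v | obs) = 1

Enumerate traces; 8 have nonzero weight after conditioning:
  (Y=2, Z=1, X=2, W=0) weight 1/198
  (Y=2, Z=1, X=2, W=1) weight 1/396
  (Y=3, Z=0, X=2, W=0) weight 2/297
  (Y=3, Z=0, X=2, W=1) weight 1/297
  (Y=4, Z=2, X=2, W=0) weight 2/297
  (Y=4, Z=2, X=2, W=1) weight 1/297
  (Y=5, Z=1, X=2, W=0) weight 1/198
  (Y=5, Z=1, X=2, W=1) weight 1/396
Group by Z:
  weight(Z=0) = 1/99
  weight(Z=1) = 1/66
  weight(Z=2) = 1/99
Total weight = 1/99 + 1/66 + 1/99 = 7/198
P(Z=0 | obs) = 1/99 / 7/198 = 2/7
P(Z=1 | obs) = 1/66 / 7/198 = 3/7
P(Z=2 | obs) = 1/99 / 7/198 = 2/7
argmax = 1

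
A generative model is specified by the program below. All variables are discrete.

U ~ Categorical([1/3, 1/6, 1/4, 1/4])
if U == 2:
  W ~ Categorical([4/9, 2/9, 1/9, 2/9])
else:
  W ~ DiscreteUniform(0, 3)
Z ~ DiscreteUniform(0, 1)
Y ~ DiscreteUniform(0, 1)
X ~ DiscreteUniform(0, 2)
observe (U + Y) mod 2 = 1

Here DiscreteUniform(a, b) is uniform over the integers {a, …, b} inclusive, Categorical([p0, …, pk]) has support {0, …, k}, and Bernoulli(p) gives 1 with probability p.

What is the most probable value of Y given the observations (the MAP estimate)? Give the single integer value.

Enumerate traces; 96 have nonzero weight after conditioning:
  (U=0, W=0, Z=0, Y=1, X=0) weight 1/144
  (U=0, W=0, Z=0, Y=1, X=1) weight 1/144
  (U=0, W=0, Z=0, Y=1, X=2) weight 1/144
  (U=0, W=0, Z=1, Y=1, X=0) weight 1/144
  (U=0, W=0, Z=1, Y=1, X=1) weight 1/144
  (U=0, W=0, Z=1, Y=1, X=2) weight 1/144
  (U=0, W=1, Z=0, Y=1, X=0) weight 1/144
  (U=0, W=1, Z=0, Y=1, X=1) weight 1/144
  (U=1, W=0, Z=0, Y=0, X=0) weight 1/288
  … 87 more
Group by Y:
  weight(Y=0) = 5/24
  weight(Y=1) = 7/24
Total weight = 5/24 + 7/24 = 1/2
P(Y=0 | obs) = 5/24 / 1/2 = 5/12
P(Y=1 | obs) = 7/24 / 1/2 = 7/12
argmax = 1

argmax_v P(Y = v | obs) = 1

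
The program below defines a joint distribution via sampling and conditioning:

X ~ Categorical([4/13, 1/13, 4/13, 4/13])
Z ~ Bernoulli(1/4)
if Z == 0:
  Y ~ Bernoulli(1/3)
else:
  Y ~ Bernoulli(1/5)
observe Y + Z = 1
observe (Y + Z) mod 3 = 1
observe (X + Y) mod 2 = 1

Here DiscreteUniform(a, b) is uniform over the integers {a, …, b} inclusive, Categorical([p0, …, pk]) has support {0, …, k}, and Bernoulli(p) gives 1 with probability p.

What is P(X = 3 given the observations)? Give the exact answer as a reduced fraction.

P(X = 3 | obs) = 4/15

Enumerate traces; 4 have nonzero weight after conditioning:
  (X=0, Z=0, Y=1) weight 1/13
  (X=1, Z=1, Y=0) weight 1/65
  (X=2, Z=0, Y=1) weight 1/13
  (X=3, Z=1, Y=0) weight 4/65
Group by X:
  weight(X=0) = 1/13
  weight(X=1) = 1/65
  weight(X=2) = 1/13
  weight(X=3) = 4/65
Total weight = 1/13 + 1/65 + 1/13 + 4/65 = 3/13
P(X=0 | obs) = 1/13 / 3/13 = 1/3
P(X=1 | obs) = 1/65 / 3/13 = 1/15
P(X=2 | obs) = 1/13 / 3/13 = 1/3
P(X=3 | obs) = 4/65 / 3/13 = 4/15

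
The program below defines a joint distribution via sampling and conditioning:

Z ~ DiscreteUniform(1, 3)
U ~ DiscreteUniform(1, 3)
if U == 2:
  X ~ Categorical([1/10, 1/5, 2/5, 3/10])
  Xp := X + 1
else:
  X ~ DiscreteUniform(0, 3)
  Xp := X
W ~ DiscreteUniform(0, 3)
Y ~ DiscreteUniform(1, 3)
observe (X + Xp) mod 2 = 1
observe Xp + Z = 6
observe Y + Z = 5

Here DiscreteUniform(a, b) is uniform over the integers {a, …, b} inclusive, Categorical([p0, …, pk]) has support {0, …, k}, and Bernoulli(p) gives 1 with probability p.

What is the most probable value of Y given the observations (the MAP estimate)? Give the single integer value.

Enumerate traces; 8 have nonzero weight after conditioning:
  (Z=2, U=2, X=3, W=0, Y=3) weight 1/360
  (Z=2, U=2, X=3, W=1, Y=3) weight 1/360
  (Z=2, U=2, X=3, W=2, Y=3) weight 1/360
  (Z=2, U=2, X=3, W=3, Y=3) weight 1/360
  (Z=3, U=2, X=2, W=0, Y=2) weight 1/270
  (Z=3, U=2, X=2, W=1, Y=2) weight 1/270
  (Z=3, U=2, X=2, W=2, Y=2) weight 1/270
  (Z=3, U=2, X=2, W=3, Y=2) weight 1/270
Group by Y:
  weight(Y=2) = 2/135
  weight(Y=3) = 1/90
Total weight = 2/135 + 1/90 = 7/270
P(Y=2 | obs) = 2/135 / 7/270 = 4/7
P(Y=3 | obs) = 1/90 / 7/270 = 3/7
argmax = 2

argmax_v P(Y = v | obs) = 2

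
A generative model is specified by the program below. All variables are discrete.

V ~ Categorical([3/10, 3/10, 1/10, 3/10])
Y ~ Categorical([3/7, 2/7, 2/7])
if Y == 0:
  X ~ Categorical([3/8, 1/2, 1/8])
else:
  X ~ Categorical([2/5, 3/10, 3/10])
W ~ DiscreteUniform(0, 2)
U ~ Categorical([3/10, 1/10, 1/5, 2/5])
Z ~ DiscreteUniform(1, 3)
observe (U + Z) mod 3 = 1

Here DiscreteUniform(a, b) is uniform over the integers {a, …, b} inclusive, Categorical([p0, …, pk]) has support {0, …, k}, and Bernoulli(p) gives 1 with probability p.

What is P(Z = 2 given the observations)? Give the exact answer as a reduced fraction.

Enumerate traces; 432 have nonzero weight after conditioning:
  (V=0, Y=0, X=0, W=0, U=0, Z=1) weight 9/5600
  (V=0, Y=0, X=0, W=0, U=1, Z=3) weight 3/5600
  (V=0, Y=0, X=0, W=0, U=2, Z=2) weight 3/2800
  (V=0, Y=0, X=0, W=0, U=3, Z=1) weight 3/1400
  (V=0, Y=0, X=0, W=1, U=0, Z=1) weight 9/5600
  (V=0, Y=0, X=0, W=1, U=1, Z=3) weight 3/5600
  (V=0, Y=0, X=0, W=1, U=2, Z=2) weight 3/2800
  (V=0, Y=0, X=0, W=1, U=3, Z=1) weight 3/1400
  … 424 more
Group by Z:
  weight(Z=1) = 7/30
  weight(Z=2) = 1/15
  weight(Z=3) = 1/30
Total weight = 7/30 + 1/15 + 1/30 = 1/3
P(Z=1 | obs) = 7/30 / 1/3 = 7/10
P(Z=2 | obs) = 1/15 / 1/3 = 1/5
P(Z=3 | obs) = 1/30 / 1/3 = 1/10

P(Z = 2 | obs) = 1/5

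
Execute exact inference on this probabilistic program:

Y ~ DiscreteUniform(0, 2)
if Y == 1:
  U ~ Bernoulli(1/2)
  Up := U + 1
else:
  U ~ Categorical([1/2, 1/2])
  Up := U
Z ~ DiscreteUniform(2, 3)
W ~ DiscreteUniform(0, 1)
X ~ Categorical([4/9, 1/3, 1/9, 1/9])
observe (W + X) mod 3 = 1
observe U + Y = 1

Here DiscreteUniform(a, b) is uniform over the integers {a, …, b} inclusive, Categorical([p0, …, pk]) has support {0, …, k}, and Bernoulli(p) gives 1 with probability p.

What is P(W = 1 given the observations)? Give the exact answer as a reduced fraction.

P(W = 1 | obs) = 5/8

Enumerate traces; 12 have nonzero weight after conditioning:
  (Y=0, U=1, Z=2, W=0, X=1) weight 1/72
  (Y=0, U=1, Z=2, W=1, X=0) weight 1/54
  (Y=0, U=1, Z=2, W=1, X=3) weight 1/216
  (Y=0, U=1, Z=3, W=0, X=1) weight 1/72
  (Y=0, U=1, Z=3, W=1, X=0) weight 1/54
  (Y=0, U=1, Z=3, W=1, X=3) weight 1/216
  (Y=1, U=0, Z=2, W=0, X=1) weight 1/72
  (Y=1, U=0, Z=2, W=1, X=0) weight 1/54
  … 4 more
Group by W:
  weight(W=0) = 1/18
  weight(W=1) = 5/54
Total weight = 1/18 + 5/54 = 4/27
P(W=0 | obs) = 1/18 / 4/27 = 3/8
P(W=1 | obs) = 5/54 / 4/27 = 5/8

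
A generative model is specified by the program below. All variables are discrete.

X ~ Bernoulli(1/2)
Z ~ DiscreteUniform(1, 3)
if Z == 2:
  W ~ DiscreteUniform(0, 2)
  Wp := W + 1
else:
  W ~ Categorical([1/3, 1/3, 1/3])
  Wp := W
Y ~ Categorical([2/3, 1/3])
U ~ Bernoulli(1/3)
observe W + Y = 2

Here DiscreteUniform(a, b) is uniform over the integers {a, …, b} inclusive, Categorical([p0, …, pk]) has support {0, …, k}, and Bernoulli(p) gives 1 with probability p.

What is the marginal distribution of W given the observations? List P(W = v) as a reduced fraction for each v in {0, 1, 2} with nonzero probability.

Enumerate traces; 24 have nonzero weight after conditioning:
  (X=0, Z=1, W=1, Y=1, U=0) weight 1/81
  (X=0, Z=1, W=1, Y=1, U=1) weight 1/162
  (X=0, Z=1, W=2, Y=0, U=0) weight 2/81
  (X=0, Z=1, W=2, Y=0, U=1) weight 1/81
  (X=0, Z=2, W=1, Y=1, U=0) weight 1/81
  (X=0, Z=2, W=1, Y=1, U=1) weight 1/162
  (X=0, Z=2, W=2, Y=0, U=0) weight 2/81
  (X=0, Z=2, W=2, Y=0, U=1) weight 1/81
  … 16 more
Group by W:
  weight(W=1) = 1/9
  weight(W=2) = 2/9
Total weight = 1/9 + 2/9 = 1/3
P(W=1 | obs) = 1/9 / 1/3 = 1/3
P(W=2 | obs) = 2/9 / 1/3 = 2/3

P(W=1) = 1/3, P(W=2) = 2/3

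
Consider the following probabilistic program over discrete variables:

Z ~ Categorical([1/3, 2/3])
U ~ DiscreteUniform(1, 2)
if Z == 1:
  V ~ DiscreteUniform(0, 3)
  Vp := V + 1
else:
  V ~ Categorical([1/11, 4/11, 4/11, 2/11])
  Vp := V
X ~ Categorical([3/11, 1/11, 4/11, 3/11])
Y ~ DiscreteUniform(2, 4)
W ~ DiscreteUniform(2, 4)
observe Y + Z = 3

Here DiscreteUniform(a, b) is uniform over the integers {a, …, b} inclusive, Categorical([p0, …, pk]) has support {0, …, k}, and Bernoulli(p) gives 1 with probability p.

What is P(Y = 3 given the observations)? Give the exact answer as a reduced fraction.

P(Y = 3 | obs) = 1/3

Enumerate traces; 192 have nonzero weight after conditioning:
  (Z=0, U=1, V=0, X=0, Y=3, W=2) weight 1/2178
  (Z=0, U=1, V=0, X=0, Y=3, W=3) weight 1/2178
  (Z=0, U=1, V=0, X=0, Y=3, W=4) weight 1/2178
  (Z=0, U=1, V=0, X=1, Y=3, W=2) weight 1/6534
  (Z=0, U=1, V=0, X=1, Y=3, W=3) weight 1/6534
  (Z=0, U=1, V=0, X=1, Y=3, W=4) weight 1/6534
  (Z=0, U=1, V=0, X=2, Y=3, W=2) weight 2/3267
  (Z=0, U=1, V=0, X=2, Y=3, W=3) weight 2/3267
  (Z=1, U=1, V=0, X=0, Y=2, W=2) weight 1/396
  … 183 more
Group by Y:
  weight(Y=2) = 2/9
  weight(Y=3) = 1/9
Total weight = 2/9 + 1/9 = 1/3
P(Y=2 | obs) = 2/9 / 1/3 = 2/3
P(Y=3 | obs) = 1/9 / 1/3 = 1/3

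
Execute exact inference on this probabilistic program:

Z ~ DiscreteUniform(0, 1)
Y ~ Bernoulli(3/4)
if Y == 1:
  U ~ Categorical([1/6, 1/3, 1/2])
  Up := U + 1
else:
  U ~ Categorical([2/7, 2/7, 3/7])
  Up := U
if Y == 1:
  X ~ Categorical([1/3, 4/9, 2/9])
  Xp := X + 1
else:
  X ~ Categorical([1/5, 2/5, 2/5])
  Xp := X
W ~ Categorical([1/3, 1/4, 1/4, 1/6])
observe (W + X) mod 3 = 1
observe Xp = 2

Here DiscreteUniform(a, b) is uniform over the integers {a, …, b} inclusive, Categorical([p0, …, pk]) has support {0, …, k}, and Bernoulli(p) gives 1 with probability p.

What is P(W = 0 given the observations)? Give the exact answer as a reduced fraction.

Enumerate traces; 18 have nonzero weight after conditioning:
  (Z=0, Y=0, U=0, X=2, W=2) weight 1/280
  (Z=0, Y=0, U=1, X=2, W=2) weight 1/280
  (Z=0, Y=0, U=2, X=2, W=2) weight 3/560
  (Z=0, Y=1, U=0, X=1, W=0) weight 1/108
  (Z=0, Y=1, U=0, X=1, W=3) weight 1/216
  (Z=0, Y=1, U=1, X=1, W=0) weight 1/54
  (Z=0, Y=1, U=1, X=1, W=3) weight 1/108
  (Z=0, Y=1, U=2, X=1, W=0) weight 1/36
  … 10 more
Group by W:
  weight(W=0) = 1/9
  weight(W=2) = 1/40
  weight(W=3) = 1/18
Total weight = 1/9 + 1/40 + 1/18 = 23/120
P(W=0 | obs) = 1/9 / 23/120 = 40/69
P(W=2 | obs) = 1/40 / 23/120 = 3/23
P(W=3 | obs) = 1/18 / 23/120 = 20/69

P(W = 0 | obs) = 40/69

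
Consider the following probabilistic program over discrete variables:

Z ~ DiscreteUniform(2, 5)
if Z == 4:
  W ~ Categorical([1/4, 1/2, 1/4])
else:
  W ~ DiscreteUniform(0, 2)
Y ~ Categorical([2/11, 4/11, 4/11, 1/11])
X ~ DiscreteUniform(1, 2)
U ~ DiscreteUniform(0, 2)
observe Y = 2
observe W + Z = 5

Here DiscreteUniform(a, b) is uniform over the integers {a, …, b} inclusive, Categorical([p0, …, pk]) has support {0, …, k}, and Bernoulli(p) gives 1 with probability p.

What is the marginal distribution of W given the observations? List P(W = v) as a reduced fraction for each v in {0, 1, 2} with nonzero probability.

P(W=0) = 2/7, P(W=1) = 3/7, P(W=2) = 2/7

Enumerate traces; 18 have nonzero weight after conditioning:
  (Z=3, W=2, Y=2, X=1, U=0) weight 1/198
  (Z=3, W=2, Y=2, X=1, U=1) weight 1/198
  (Z=3, W=2, Y=2, X=1, U=2) weight 1/198
  (Z=3, W=2, Y=2, X=2, U=0) weight 1/198
  (Z=3, W=2, Y=2, X=2, U=1) weight 1/198
  (Z=3, W=2, Y=2, X=2, U=2) weight 1/198
  (Z=4, W=1, Y=2, X=1, U=0) weight 1/132
  (Z=4, W=1, Y=2, X=1, U=1) weight 1/132
  (Z=5, W=0, Y=2, X=1, U=0) weight 1/198
  … 9 more
Group by W:
  weight(W=0) = 1/33
  weight(W=1) = 1/22
  weight(W=2) = 1/33
Total weight = 1/33 + 1/22 + 1/33 = 7/66
P(W=0 | obs) = 1/33 / 7/66 = 2/7
P(W=1 | obs) = 1/22 / 7/66 = 3/7
P(W=2 | obs) = 1/33 / 7/66 = 2/7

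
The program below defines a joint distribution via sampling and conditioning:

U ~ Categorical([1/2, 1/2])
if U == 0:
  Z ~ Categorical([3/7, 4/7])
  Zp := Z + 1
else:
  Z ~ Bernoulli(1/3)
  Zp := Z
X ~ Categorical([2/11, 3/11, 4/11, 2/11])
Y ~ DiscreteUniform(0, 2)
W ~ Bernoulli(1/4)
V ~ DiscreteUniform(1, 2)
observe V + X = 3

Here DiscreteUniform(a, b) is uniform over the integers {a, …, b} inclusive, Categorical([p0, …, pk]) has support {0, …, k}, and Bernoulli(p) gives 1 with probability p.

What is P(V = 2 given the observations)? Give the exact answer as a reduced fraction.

P(V = 2 | obs) = 3/7

Enumerate traces; 48 have nonzero weight after conditioning:
  (U=0, Z=0, X=1, Y=0, W=0, V=2) weight 9/1232
  (U=0, Z=0, X=1, Y=0, W=1, V=2) weight 3/1232
  (U=0, Z=0, X=1, Y=1, W=0, V=2) weight 9/1232
  (U=0, Z=0, X=1, Y=1, W=1, V=2) weight 3/1232
  (U=0, Z=0, X=1, Y=2, W=0, V=2) weight 9/1232
  (U=0, Z=0, X=1, Y=2, W=1, V=2) weight 3/1232
  (U=0, Z=0, X=2, Y=0, W=0, V=1) weight 3/308
  (U=0, Z=0, X=2, Y=0, W=1, V=1) weight 1/308
  … 40 more
Group by V:
  weight(V=1) = 2/11
  weight(V=2) = 3/22
Total weight = 2/11 + 3/22 = 7/22
P(V=1 | obs) = 2/11 / 7/22 = 4/7
P(V=2 | obs) = 3/22 / 7/22 = 3/7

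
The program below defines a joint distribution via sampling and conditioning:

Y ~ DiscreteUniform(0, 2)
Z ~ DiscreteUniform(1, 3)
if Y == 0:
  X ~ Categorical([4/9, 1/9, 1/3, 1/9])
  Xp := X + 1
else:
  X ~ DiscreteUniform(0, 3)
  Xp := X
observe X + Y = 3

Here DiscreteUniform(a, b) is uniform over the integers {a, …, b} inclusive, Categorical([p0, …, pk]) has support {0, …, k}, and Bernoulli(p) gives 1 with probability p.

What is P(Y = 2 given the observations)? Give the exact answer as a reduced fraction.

P(Y = 2 | obs) = 9/22

Enumerate traces; 9 have nonzero weight after conditioning:
  (Y=0, Z=1, X=3) weight 1/81
  (Y=0, Z=2, X=3) weight 1/81
  (Y=0, Z=3, X=3) weight 1/81
  (Y=1, Z=1, X=2) weight 1/36
  (Y=1, Z=2, X=2) weight 1/36
  (Y=1, Z=3, X=2) weight 1/36
  (Y=2, Z=1, X=1) weight 1/36
  (Y=2, Z=2, X=1) weight 1/36
  … 1 more
Group by Y:
  weight(Y=0) = 1/27
  weight(Y=1) = 1/12
  weight(Y=2) = 1/12
Total weight = 1/27 + 1/12 + 1/12 = 11/54
P(Y=0 | obs) = 1/27 / 11/54 = 2/11
P(Y=1 | obs) = 1/12 / 11/54 = 9/22
P(Y=2 | obs) = 1/12 / 11/54 = 9/22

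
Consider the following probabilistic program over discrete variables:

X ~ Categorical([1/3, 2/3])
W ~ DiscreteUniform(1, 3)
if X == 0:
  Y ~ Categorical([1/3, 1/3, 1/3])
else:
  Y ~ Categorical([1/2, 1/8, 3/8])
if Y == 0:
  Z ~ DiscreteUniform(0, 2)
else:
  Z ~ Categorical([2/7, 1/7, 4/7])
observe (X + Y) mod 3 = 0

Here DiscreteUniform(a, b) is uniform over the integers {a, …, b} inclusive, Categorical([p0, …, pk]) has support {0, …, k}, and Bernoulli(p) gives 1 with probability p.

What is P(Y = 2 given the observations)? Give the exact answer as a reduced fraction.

Enumerate traces; 18 have nonzero weight after conditioning:
  (X=0, W=1, Y=0, Z=0) weight 1/81
  (X=0, W=1, Y=0, Z=1) weight 1/81
  (X=0, W=1, Y=0, Z=2) weight 1/81
  (X=0, W=2, Y=0, Z=0) weight 1/81
  (X=0, W=2, Y=0, Z=1) weight 1/81
  (X=0, W=2, Y=0, Z=2) weight 1/81
  (X=0, W=3, Y=0, Z=0) weight 1/81
  (X=0, W=3, Y=0, Z=1) weight 1/81
  (X=1, W=1, Y=2, Z=0) weight 1/42
  … 9 more
Group by Y:
  weight(Y=0) = 1/9
  weight(Y=2) = 1/4
Total weight = 1/9 + 1/4 = 13/36
P(Y=0 | obs) = 1/9 / 13/36 = 4/13
P(Y=2 | obs) = 1/4 / 13/36 = 9/13

P(Y = 2 | obs) = 9/13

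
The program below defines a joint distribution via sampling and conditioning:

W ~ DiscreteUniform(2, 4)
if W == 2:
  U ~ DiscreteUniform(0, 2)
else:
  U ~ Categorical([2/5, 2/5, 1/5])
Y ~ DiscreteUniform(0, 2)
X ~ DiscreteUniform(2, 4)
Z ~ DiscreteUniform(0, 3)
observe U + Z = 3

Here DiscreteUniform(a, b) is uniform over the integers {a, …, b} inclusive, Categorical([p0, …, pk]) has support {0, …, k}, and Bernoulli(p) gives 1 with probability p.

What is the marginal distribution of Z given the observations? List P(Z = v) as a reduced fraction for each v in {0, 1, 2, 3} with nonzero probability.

P(Z=1) = 11/45, P(Z=2) = 17/45, P(Z=3) = 17/45

Enumerate traces; 81 have nonzero weight after conditioning:
  (W=2, U=0, Y=0, X=2, Z=3) weight 1/324
  (W=2, U=0, Y=0, X=3, Z=3) weight 1/324
  (W=2, U=0, Y=0, X=4, Z=3) weight 1/324
  (W=2, U=0, Y=1, X=2, Z=3) weight 1/324
  (W=2, U=0, Y=1, X=3, Z=3) weight 1/324
  (W=2, U=0, Y=1, X=4, Z=3) weight 1/324
  (W=2, U=0, Y=2, X=2, Z=3) weight 1/324
  (W=2, U=0, Y=2, X=3, Z=3) weight 1/324
  (W=2, U=1, Y=0, X=2, Z=2) weight 1/324
  (W=2, U=2, Y=0, X=2, Z=1) weight 1/324
  … 71 more
Group by Z:
  weight(Z=1) = 11/180
  weight(Z=2) = 17/180
  weight(Z=3) = 17/180
Total weight = 11/180 + 17/180 + 17/180 = 1/4
P(Z=1 | obs) = 11/180 / 1/4 = 11/45
P(Z=2 | obs) = 17/180 / 1/4 = 17/45
P(Z=3 | obs) = 17/180 / 1/4 = 17/45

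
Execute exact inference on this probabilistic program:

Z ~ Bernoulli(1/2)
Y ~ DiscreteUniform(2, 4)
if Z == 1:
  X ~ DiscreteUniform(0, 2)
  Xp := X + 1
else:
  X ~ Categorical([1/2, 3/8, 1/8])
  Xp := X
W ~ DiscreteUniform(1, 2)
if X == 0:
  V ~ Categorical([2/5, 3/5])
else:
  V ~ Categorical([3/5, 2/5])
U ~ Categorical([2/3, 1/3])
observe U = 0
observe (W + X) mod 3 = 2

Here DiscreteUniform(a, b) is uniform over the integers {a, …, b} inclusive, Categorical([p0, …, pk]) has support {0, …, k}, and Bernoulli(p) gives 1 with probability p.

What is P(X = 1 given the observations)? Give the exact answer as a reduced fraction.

P(X = 1 | obs) = 17/37

Enumerate traces; 24 have nonzero weight after conditioning:
  (Z=0, Y=2, X=0, W=2, V=0, U=0) weight 1/90
  (Z=0, Y=2, X=0, W=2, V=1, U=0) weight 1/60
  (Z=0, Y=2, X=1, W=1, V=0, U=0) weight 1/80
  (Z=0, Y=2, X=1, W=1, V=1, U=0) weight 1/120
  (Z=0, Y=3, X=0, W=2, V=0, U=0) weight 1/90
  (Z=0, Y=3, X=0, W=2, V=1, U=0) weight 1/60
  (Z=0, Y=3, X=1, W=1, V=0, U=0) weight 1/80
  (Z=0, Y=3, X=1, W=1, V=1, U=0) weight 1/120
  … 16 more
Group by X:
  weight(X=0) = 5/36
  weight(X=1) = 17/144
Total weight = 5/36 + 17/144 = 37/144
P(X=0 | obs) = 5/36 / 37/144 = 20/37
P(X=1 | obs) = 17/144 / 37/144 = 17/37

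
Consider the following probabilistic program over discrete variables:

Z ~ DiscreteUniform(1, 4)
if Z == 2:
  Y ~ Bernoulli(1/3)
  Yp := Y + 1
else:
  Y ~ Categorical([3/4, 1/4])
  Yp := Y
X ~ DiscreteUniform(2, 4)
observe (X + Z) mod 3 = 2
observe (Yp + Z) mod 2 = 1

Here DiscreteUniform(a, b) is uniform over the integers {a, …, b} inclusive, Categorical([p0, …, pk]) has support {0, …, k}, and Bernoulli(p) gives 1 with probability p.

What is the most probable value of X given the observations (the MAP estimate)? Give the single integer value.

argmax_v P(X = v | obs) = 4

Enumerate traces; 4 have nonzero weight after conditioning:
  (Z=1, Y=0, X=4) weight 1/16
  (Z=2, Y=0, X=3) weight 1/18
  (Z=3, Y=0, X=2) weight 1/16
  (Z=4, Y=1, X=4) weight 1/48
Group by X:
  weight(X=2) = 1/16
  weight(X=3) = 1/18
  weight(X=4) = 1/12
Total weight = 1/16 + 1/18 + 1/12 = 29/144
P(X=2 | obs) = 1/16 / 29/144 = 9/29
P(X=3 | obs) = 1/18 / 29/144 = 8/29
P(X=4 | obs) = 1/12 / 29/144 = 12/29
argmax = 4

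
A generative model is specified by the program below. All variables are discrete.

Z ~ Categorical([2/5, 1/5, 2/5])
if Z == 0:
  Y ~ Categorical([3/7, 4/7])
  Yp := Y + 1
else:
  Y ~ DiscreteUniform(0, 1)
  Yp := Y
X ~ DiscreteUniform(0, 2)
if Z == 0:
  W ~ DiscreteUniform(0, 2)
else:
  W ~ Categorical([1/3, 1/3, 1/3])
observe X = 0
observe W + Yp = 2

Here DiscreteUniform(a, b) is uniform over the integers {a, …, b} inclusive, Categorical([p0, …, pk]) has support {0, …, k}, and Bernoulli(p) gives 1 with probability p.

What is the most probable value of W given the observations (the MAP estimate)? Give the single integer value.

argmax_v P(W = v | obs) = 1

Enumerate traces; 6 have nonzero weight after conditioning:
  (Z=0, Y=0, X=0, W=1) weight 2/105
  (Z=0, Y=1, X=0, W=0) weight 8/315
  (Z=1, Y=0, X=0, W=2) weight 1/90
  (Z=1, Y=1, X=0, W=1) weight 1/90
  (Z=2, Y=0, X=0, W=2) weight 1/45
  (Z=2, Y=1, X=0, W=1) weight 1/45
Group by W:
  weight(W=0) = 8/315
  weight(W=1) = 11/210
  weight(W=2) = 1/30
Total weight = 8/315 + 11/210 + 1/30 = 1/9
P(W=0 | obs) = 8/315 / 1/9 = 8/35
P(W=1 | obs) = 11/210 / 1/9 = 33/70
P(W=2 | obs) = 1/30 / 1/9 = 3/10
argmax = 1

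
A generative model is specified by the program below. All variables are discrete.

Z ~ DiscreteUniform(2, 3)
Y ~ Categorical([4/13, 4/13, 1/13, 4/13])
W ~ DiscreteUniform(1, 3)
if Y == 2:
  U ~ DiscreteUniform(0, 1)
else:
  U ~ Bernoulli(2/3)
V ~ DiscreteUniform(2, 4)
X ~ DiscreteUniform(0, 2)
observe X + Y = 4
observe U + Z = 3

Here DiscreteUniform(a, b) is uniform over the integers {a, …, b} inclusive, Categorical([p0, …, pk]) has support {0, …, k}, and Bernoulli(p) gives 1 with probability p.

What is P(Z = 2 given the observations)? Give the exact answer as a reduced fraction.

P(Z = 2 | obs) = 19/30

Enumerate traces; 36 have nonzero weight after conditioning:
  (Z=2, Y=2, W=1, U=1, V=2, X=2) weight 1/1404
  (Z=2, Y=2, W=1, U=1, V=3, X=2) weight 1/1404
  (Z=2, Y=2, W=1, U=1, V=4, X=2) weight 1/1404
  (Z=2, Y=2, W=2, U=1, V=2, X=2) weight 1/1404
  (Z=2, Y=2, W=2, U=1, V=3, X=2) weight 1/1404
  (Z=2, Y=2, W=2, U=1, V=4, X=2) weight 1/1404
  (Z=2, Y=2, W=3, U=1, V=2, X=2) weight 1/1404
  (Z=2, Y=2, W=3, U=1, V=3, X=2) weight 1/1404
  (Z=3, Y=2, W=1, U=0, V=2, X=2) weight 1/1404
  … 27 more
Group by Z:
  weight(Z=2) = 19/468
  weight(Z=3) = 11/468
Total weight = 19/468 + 11/468 = 5/78
P(Z=2 | obs) = 19/468 / 5/78 = 19/30
P(Z=3 | obs) = 11/468 / 5/78 = 11/30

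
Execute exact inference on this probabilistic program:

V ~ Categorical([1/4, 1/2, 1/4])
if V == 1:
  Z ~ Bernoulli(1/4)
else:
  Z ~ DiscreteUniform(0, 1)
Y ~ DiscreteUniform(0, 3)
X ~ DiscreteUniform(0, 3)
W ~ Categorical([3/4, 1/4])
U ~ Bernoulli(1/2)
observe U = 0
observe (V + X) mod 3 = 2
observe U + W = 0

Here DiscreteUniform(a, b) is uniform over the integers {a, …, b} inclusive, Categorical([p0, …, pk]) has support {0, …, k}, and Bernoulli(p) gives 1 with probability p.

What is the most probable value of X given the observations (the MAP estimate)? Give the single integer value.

argmax_v P(X = v | obs) = 1

Enumerate traces; 32 have nonzero weight after conditioning:
  (V=0, Z=0, Y=0, X=2, W=0, U=0) weight 3/1024
  (V=0, Z=0, Y=1, X=2, W=0, U=0) weight 3/1024
  (V=0, Z=0, Y=2, X=2, W=0, U=0) weight 3/1024
  (V=0, Z=0, Y=3, X=2, W=0, U=0) weight 3/1024
  (V=0, Z=1, Y=0, X=2, W=0, U=0) weight 3/1024
  (V=0, Z=1, Y=1, X=2, W=0, U=0) weight 3/1024
  (V=0, Z=1, Y=2, X=2, W=0, U=0) weight 3/1024
  (V=0, Z=1, Y=3, X=2, W=0, U=0) weight 3/1024
  (V=1, Z=0, Y=0, X=1, W=0, U=0) weight 9/1024
  (V=2, Z=0, Y=0, X=0, W=0, U=0) weight 3/1024
  … 22 more
Group by X:
  weight(X=0) = 3/128
  weight(X=1) = 3/64
  weight(X=2) = 3/128
  weight(X=3) = 3/128
Total weight = 3/128 + 3/64 + 3/128 + 3/128 = 15/128
P(X=0 | obs) = 3/128 / 15/128 = 1/5
P(X=1 | obs) = 3/64 / 15/128 = 2/5
P(X=2 | obs) = 3/128 / 15/128 = 1/5
P(X=3 | obs) = 3/128 / 15/128 = 1/5
argmax = 1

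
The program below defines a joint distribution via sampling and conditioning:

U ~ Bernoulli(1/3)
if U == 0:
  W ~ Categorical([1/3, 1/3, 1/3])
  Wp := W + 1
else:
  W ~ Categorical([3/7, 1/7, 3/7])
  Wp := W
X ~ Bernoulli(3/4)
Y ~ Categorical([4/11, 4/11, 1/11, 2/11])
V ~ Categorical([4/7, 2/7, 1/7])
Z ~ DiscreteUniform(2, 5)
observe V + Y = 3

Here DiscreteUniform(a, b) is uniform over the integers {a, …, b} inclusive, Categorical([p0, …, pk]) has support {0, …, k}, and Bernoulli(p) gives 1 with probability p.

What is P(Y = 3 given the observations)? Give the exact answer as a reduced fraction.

Enumerate traces; 144 have nonzero weight after conditioning:
  (U=0, W=0, X=0, Y=1, V=2, Z=2) weight 1/1386
  (U=0, W=0, X=0, Y=1, V=2, Z=3) weight 1/1386
  (U=0, W=0, X=0, Y=1, V=2, Z=4) weight 1/1386
  (U=0, W=0, X=0, Y=1, V=2, Z=5) weight 1/1386
  (U=0, W=0, X=0, Y=2, V=1, Z=2) weight 1/2772
  (U=0, W=0, X=0, Y=2, V=1, Z=3) weight 1/2772
  (U=0, W=0, X=0, Y=2, V=1, Z=4) weight 1/2772
  (U=0, W=0, X=0, Y=2, V=1, Z=5) weight 1/2772
  (U=0, W=0, X=0, Y=3, V=0, Z=2) weight 1/693
  … 135 more
Group by Y:
  weight(Y=1) = 4/77
  weight(Y=2) = 2/77
  weight(Y=3) = 8/77
Total weight = 4/77 + 2/77 + 8/77 = 2/11
P(Y=1 | obs) = 4/77 / 2/11 = 2/7
P(Y=2 | obs) = 2/77 / 2/11 = 1/7
P(Y=3 | obs) = 8/77 / 2/11 = 4/7

P(Y = 3 | obs) = 4/7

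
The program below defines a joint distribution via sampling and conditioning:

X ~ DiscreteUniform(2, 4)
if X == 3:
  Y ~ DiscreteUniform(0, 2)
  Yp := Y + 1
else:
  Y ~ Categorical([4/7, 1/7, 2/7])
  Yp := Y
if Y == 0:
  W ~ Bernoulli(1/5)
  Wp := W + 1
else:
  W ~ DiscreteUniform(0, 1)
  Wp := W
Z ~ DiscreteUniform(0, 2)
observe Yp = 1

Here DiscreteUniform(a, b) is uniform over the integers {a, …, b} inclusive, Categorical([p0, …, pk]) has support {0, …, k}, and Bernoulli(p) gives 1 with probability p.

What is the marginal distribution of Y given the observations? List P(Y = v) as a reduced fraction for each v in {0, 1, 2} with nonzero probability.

P(Y=0) = 7/13, P(Y=1) = 6/13

Enumerate traces; 18 have nonzero weight after conditioning:
  (X=2, Y=1, W=0, Z=0) weight 1/126
  (X=2, Y=1, W=0, Z=1) weight 1/126
  (X=2, Y=1, W=0, Z=2) weight 1/126
  (X=2, Y=1, W=1, Z=0) weight 1/126
  (X=2, Y=1, W=1, Z=1) weight 1/126
  (X=2, Y=1, W=1, Z=2) weight 1/126
  (X=3, Y=0, W=0, Z=0) weight 4/135
  (X=3, Y=0, W=0, Z=1) weight 4/135
  … 10 more
Group by Y:
  weight(Y=0) = 1/9
  weight(Y=1) = 2/21
Total weight = 1/9 + 2/21 = 13/63
P(Y=0 | obs) = 1/9 / 13/63 = 7/13
P(Y=1 | obs) = 2/21 / 13/63 = 6/13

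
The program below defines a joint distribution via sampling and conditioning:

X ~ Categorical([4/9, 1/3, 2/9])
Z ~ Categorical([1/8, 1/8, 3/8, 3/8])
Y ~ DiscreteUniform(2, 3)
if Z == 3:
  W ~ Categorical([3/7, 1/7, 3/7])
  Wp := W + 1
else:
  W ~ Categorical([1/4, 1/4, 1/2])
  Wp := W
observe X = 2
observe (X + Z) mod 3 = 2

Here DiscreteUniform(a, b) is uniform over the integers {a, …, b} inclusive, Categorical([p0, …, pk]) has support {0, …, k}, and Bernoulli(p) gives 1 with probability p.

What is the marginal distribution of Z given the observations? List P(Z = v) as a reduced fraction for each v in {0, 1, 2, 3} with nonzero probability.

P(Z=0) = 1/4, P(Z=3) = 3/4

Enumerate traces; 12 have nonzero weight after conditioning:
  (X=2, Z=0, Y=2, W=0) weight 1/288
  (X=2, Z=0, Y=2, W=1) weight 1/288
  (X=2, Z=0, Y=2, W=2) weight 1/144
  (X=2, Z=0, Y=3, W=0) weight 1/288
  (X=2, Z=0, Y=3, W=1) weight 1/288
  (X=2, Z=0, Y=3, W=2) weight 1/144
  (X=2, Z=3, Y=2, W=0) weight 1/56
  (X=2, Z=3, Y=2, W=1) weight 1/168
  … 4 more
Group by Z:
  weight(Z=0) = 1/36
  weight(Z=3) = 1/12
Total weight = 1/36 + 1/12 = 1/9
P(Z=0 | obs) = 1/36 / 1/9 = 1/4
P(Z=3 | obs) = 1/12 / 1/9 = 3/4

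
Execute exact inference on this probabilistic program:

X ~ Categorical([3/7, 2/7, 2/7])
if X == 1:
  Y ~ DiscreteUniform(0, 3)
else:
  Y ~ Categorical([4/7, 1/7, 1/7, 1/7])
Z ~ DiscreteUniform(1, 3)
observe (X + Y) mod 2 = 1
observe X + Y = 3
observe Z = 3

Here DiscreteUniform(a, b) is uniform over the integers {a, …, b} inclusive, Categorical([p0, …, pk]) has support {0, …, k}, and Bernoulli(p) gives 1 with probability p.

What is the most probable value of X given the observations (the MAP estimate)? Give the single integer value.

Enumerate traces; 3 have nonzero weight after conditioning:
  (X=0, Y=3, Z=3) weight 1/49
  (X=1, Y=2, Z=3) weight 1/42
  (X=2, Y=1, Z=3) weight 2/147
Group by X:
  weight(X=0) = 1/49
  weight(X=1) = 1/42
  weight(X=2) = 2/147
Total weight = 1/49 + 1/42 + 2/147 = 17/294
P(X=0 | obs) = 1/49 / 17/294 = 6/17
P(X=1 | obs) = 1/42 / 17/294 = 7/17
P(X=2 | obs) = 2/147 / 17/294 = 4/17
argmax = 1

argmax_v P(X = v | obs) = 1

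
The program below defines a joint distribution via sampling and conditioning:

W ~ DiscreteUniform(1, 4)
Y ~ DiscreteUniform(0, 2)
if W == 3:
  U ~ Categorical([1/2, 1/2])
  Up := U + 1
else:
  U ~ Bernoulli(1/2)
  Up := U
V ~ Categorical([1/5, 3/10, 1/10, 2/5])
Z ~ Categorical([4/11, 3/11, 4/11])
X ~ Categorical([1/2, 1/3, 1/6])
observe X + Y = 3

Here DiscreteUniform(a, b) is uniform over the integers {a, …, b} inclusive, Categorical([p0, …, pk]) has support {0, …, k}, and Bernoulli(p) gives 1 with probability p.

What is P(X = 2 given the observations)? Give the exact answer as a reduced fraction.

P(X = 2 | obs) = 1/3

Enumerate traces; 192 have nonzero weight after conditioning:
  (W=1, Y=1, U=0, V=0, Z=0, X=2) weight 1/1980
  (W=1, Y=1, U=0, V=0, Z=1, X=2) weight 1/2640
  (W=1, Y=1, U=0, V=0, Z=2, X=2) weight 1/1980
  (W=1, Y=1, U=0, V=1, Z=0, X=2) weight 1/1320
  (W=1, Y=1, U=0, V=1, Z=1, X=2) weight 1/1760
  (W=1, Y=1, U=0, V=1, Z=2, X=2) weight 1/1320
  (W=1, Y=1, U=0, V=2, Z=0, X=2) weight 1/3960
  (W=1, Y=1, U=0, V=2, Z=1, X=2) weight 1/5280
  (W=1, Y=2, U=0, V=0, Z=0, X=1) weight 1/990
  … 183 more
Group by X:
  weight(X=1) = 1/9
  weight(X=2) = 1/18
Total weight = 1/9 + 1/18 = 1/6
P(X=1 | obs) = 1/9 / 1/6 = 2/3
P(X=2 | obs) = 1/18 / 1/6 = 1/3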